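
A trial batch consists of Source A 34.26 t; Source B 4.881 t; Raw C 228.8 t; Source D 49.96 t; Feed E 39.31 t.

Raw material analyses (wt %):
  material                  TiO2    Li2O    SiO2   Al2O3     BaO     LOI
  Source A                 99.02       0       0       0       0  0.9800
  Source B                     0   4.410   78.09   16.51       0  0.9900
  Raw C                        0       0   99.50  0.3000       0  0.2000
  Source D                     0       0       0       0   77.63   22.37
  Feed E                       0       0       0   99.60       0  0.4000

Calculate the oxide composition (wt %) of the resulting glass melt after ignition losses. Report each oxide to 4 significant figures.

The whole derivation keeps full precision at every stage. Working values are shown rounded to four significant digits as written; each reported value is rounded exactly once — all derived quantities (glass mass, the yield, five oxide percentages, totals, ignition loss) are recomputed starting from the weights per 345.0 t of glass in full float precision, as written in problem or answer.
Mass of each oxide from the mix:
  TiO2: 34.26·0.9902 = 33.92 t
  Li2O: 4.881·0.04410 = 0.2153 t
  SiO2: 4.881·0.7809 + 228.8·0.9950 = 231.5 t
  Al2O3: 4.881·0.1651 + 228.8·0.003000 + 39.31·0.9960 = 40.65 t
  BaO: 49.96·0.7763 = 38.78 t
LOI: 34.26·0.009800 + 4.881·0.009900 + 228.8·0.002000 + 49.96·0.2237 + 39.31·0.004000 = 12.17 t
Resulting glass, batch − LOI: 357.2 − 12.17 = 345.0 t (= the summed oxide contributions)
wt % = 100 × oxide mass / glass mass

Glass mass = 345.0 t (batch 357.2 − LOI 12.17).
Composition: TiO2 9.832%, Li2O 0.06239%, SiO2 67.09%, Al2O3 11.78%, BaO 11.24%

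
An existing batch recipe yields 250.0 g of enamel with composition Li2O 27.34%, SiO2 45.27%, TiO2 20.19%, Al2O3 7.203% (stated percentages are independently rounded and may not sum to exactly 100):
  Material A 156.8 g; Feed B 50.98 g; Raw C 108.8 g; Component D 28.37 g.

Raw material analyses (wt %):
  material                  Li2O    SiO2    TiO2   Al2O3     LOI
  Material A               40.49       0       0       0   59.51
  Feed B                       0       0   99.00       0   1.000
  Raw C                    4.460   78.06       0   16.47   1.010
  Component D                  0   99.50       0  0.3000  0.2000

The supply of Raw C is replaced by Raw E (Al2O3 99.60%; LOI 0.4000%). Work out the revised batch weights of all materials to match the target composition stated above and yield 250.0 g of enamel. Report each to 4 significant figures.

Revised batch per 250.0 g enamel:
  Material A: 168.8 g
  Feed B: 50.98 g
  Raw E: 17.74 g
  Component D: 113.7 g
Total batch = 351.2 g; LOI loss = 101.3 g

All arithmetic carries full precision at each step — rounding to four significant digits governs every mid-chain value as printed; a single rounding finalizes each reported figure — the derived quantities, which include totals, LOI, yield, glass mass, the four compositions, are rebuilt in full float precision, as they appear in the question or the answer, using the weight values at 250.0 g of glass.
The oxide mass targets at 250.0 g enamel:
  Li2O: 27.34% × 250.0 = 68.35 g
  SiO2: 45.27% × 250.0 = 113.2 g
  TiO2: 20.19% × 250.0 = 50.48 g
  Al2O3: 7.203% × 250.0 = 18.01 g
Per-oxide balance check per the reported batch figures, on the stated basis (delivered sums recover each target inside rounding margins):
  Li2O: 168.8·0.4049 = 68.35 g (target 68.35 g)
  SiO2: 113.7·0.9950 = 113.1 g (target 113.2 g)
  TiO2: 50.98·0.9900 = 50.47 g (target 50.48 g)
  Al2O3: 17.74·0.9960 + 113.7·0.003000 = 18.01 g (target 18.01 g)
Auditing the glass mass value: batch Σ − ignition loss = 250.0 g (summing oxide targets gives 250.0 g; the stated basis being 250.0 g — any gap is answer rounding).
Adding the batch up: Σ batch = 351.2 g; Σ batch·LOI gives LOI loss = 101.3 g; yield = glass ÷ total batch = 71.17%.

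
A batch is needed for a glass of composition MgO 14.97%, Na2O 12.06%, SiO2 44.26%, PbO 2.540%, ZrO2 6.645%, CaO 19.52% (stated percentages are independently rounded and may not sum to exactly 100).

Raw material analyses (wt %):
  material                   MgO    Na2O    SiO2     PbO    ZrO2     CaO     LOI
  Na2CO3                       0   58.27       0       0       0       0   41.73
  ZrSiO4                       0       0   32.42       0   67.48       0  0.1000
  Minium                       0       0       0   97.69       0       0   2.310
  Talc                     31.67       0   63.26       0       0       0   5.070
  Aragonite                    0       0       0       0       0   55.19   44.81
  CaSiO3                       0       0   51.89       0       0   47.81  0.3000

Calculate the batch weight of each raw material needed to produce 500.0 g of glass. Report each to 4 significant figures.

Batch per 500.0 g glass:
  Na2CO3: 103.5 g
  ZrSiO4: 49.24 g
  Minium: 13.00 g
  Talc: 236.3 g
  Aragonite: 83.64 g
  CaSiO3: 107.6 g
Total batch = 593.3 g; LOI loss = 93.32 g; yield = 84.27%

All internal work keeps full precision end to end. The intermediate values are printed rounded off to 4 significant digits in the printout; exactly one rounding goes into every reported number; all derived quantities, including net glass mass, ignition loss, totals, the six compositions, yield, are computed using the weight values per 500.0 g of glass at full precision, as set out in problem or answer.
The oxide mass targets at 500.0 g glass:
  MgO: 14.97% × 500.0 = 74.85 g
  Na2O: 12.06% × 500.0 = 60.30 g
  SiO2: 44.26% × 500.0 = 221.3 g
  PbO: 2.540% × 500.0 = 12.70 g
  ZrO2: 6.645% × 500.0 = 33.22 g
  CaO: 19.52% × 500.0 = 97.60 g
A balance pass over the oxides, on the weights just shown, versus the basis set out (sums match the target masses net of answer rounding effects):
  MgO: 236.3·0.3167 = 74.84 g (target 74.85 g)
  Na2O: 103.5·0.5827 = 60.31 g (target 60.30 g)
  SiO2: 49.24·0.3242 + 236.3·0.6326 + 107.6·0.5189 = 221.3 g (target 221.3 g)
  PbO: 13.00·0.9769 = 12.70 g (target 12.70 g)
  ZrO2: 49.24·0.6748 = 33.23 g (target 33.22 g)
  CaO: 83.64·0.5519 + 107.6·0.4781 = 97.60 g (target 97.60 g)
Consistency of the glass mass: batch Σ − ignition loss = 500.0 g (targets for the oxides total 500.0 g; the stated basis being 500.0 g — deltas are rounding alone).
Batch grand total — Σ batch = 593.3 g; ignition loss, Σ(batch × LOI) = 93.32 g; yield = glass ÷ total batch = 84.27%.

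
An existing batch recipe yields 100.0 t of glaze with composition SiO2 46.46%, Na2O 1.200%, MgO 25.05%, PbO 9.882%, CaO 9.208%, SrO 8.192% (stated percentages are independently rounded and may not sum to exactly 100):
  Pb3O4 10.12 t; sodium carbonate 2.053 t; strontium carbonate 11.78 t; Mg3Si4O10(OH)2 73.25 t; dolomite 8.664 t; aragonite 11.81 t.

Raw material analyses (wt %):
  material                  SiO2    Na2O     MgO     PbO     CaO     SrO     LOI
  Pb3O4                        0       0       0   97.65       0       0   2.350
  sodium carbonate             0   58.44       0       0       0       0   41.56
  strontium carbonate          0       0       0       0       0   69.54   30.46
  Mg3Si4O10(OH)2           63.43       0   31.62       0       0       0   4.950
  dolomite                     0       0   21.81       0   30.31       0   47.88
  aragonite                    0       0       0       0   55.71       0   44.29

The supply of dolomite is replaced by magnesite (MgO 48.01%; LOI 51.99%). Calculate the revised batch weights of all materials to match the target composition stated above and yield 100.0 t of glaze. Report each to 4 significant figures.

Revised batch per 100.0 t glaze:
  Pb3O4: 10.12 t
  sodium carbonate: 2.053 t
  strontium carbonate: 11.78 t
  Mg3Si4O10(OH)2: 73.25 t
  magnesite: 3.936 t
  aragonite: 16.53 t
Total batch = 117.7 t; LOI loss = 17.67 t

Intermediates are shown (rounded to four significant figures) alongside each step; the whole derivation maintains full precision at each step — every reported value undergoes a single rounding. The derived quantities, which include yield, net glass mass, six oxide percentages, ignition loss, totals, are computed at exact precision, as quoted within the question or the answer, from the batch weights per 100.0 t of glass.
Oxide-by-oxide targets in 100.0 t glaze:
  SiO2: 46.46% × 100.0 = 46.46 t
  Na2O: 1.200% × 100.0 = 1.200 t
  MgO: 25.05% × 100.0 = 25.05 t
  PbO: 9.882% × 100.0 = 9.882 t
  CaO: 9.208% × 100.0 = 9.208 t
  SrO: 8.192% × 100.0 = 8.192 t
Per-oxide balance check given the weights on record, at the basis given (sum by sum, the targets are met inside rounding margins):
  SiO2: 73.25·0.6343 = 46.46 t (target 46.46 t)
  Na2O: 2.053·0.5844 = 1.200 t (target 1.200 t)
  MgO: 73.25·0.3162 + 3.936·0.4801 = 25.05 t (target 25.05 t)
  PbO: 10.12·0.9765 = 9.882 t (target 9.882 t)
  CaO: 16.53·0.5571 = 9.209 t (target 9.208 t)
  SrO: 11.78·0.6954 = 8.192 t (target 8.192 t)
Glass-mass closure: total batch − LOI = 100.0 t (summing oxide targets gives 99.99 t; basis as stated: 100.0 t — rounding explains the deltas).
Whole-batch sum: Σ batch = 117.7 t; ignition loss, Σ(batch × LOI) = 17.67 t; yield: glass divided by total = 84.98%.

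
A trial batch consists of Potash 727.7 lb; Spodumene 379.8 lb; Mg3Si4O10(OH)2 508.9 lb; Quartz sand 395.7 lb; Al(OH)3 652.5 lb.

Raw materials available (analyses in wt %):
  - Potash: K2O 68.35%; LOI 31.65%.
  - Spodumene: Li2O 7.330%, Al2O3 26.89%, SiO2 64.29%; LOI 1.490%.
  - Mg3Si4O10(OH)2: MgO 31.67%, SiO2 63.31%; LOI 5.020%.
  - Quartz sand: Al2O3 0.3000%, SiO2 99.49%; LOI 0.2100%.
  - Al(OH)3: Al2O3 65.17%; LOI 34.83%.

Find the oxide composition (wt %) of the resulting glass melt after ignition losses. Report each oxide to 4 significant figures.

All arithmetic maintains full precision in all steps. In-progress results are printed rounded to 4 significant digits between the steps; every reported result is rounded exactly once; all derived quantities are recomputed from the batch weights per 2175 lb of glass in full precision (ignition loss, glass mass, the yield, five oxide percentages, the totals) precisely as stated by the problem or answer text.
Mass of each oxide from the mix:
  Li2O: 379.8·0.07330 = 27.84 lb
  K2O: 727.7·0.6835 = 497.4 lb
  MgO: 508.9·0.3167 = 161.2 lb
  Al2O3: 379.8·0.2689 + 395.7·0.003000 + 652.5·0.6517 = 528.5 lb
  SiO2: 379.8·0.6429 + 508.9·0.6331 + 395.7·0.9949 = 960.0 lb
LOI: 727.7·0.3165 + 379.8·0.01490 + 508.9·0.05020 + 395.7·0.002100 + 652.5·0.3483 = 489.6 lb
The glass mass, total less LOI, = 2665 − 489.6 = 2175 lb (matching Σ of the oxides)
percent share: oxide ÷ glass, ×100

Glass mass = 2175 lb (batch 2665 − LOI 489.6).
Composition: Li2O 1.280%, K2O 22.87%, MgO 7.410%, Al2O3 24.30%, SiO2 44.14%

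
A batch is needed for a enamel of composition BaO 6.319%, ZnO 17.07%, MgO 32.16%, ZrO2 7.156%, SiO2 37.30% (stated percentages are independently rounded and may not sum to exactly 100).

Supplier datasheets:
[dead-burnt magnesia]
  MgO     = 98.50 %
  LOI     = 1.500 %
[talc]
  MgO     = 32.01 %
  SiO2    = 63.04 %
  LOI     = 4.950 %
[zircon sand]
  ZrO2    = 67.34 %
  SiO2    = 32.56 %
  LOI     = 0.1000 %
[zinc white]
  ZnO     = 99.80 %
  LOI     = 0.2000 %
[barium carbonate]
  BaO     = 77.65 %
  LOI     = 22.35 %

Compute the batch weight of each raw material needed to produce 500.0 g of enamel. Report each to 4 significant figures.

In-progress results appear (rounded to 4 significant figures) at each printed step — the working math carries full float precision from first step to last; every reported result is rounded only once; the derived quantities, which include ignition loss, glass mass, the totals, the five compositions, the yield, are re-derived in full float precision, as given in either problem or answer, using the weight values per 500.0 g of glass.
Target masses of each oxide per 500.0 g enamel:
  BaO: 6.319% × 500.0 = 31.60 g
  ZnO: 17.07% × 500.0 = 85.35 g
  MgO: 32.16% × 500.0 = 160.8 g
  ZrO2: 7.156% × 500.0 = 35.78 g
  SiO2: 37.30% × 500.0 = 186.5 g
Mass-balance tally per oxide from the weights as reported, for the quoted basis mass (every target is met by its sum once rounding is allowed for):
  BaO: 40.69·0.7765 = 31.60 g (target 31.60 g)
  ZnO: 85.52·0.9980 = 85.35 g (target 85.35 g)
  MgO: 76.03·0.9850 + 268.4·0.3201 = 160.8 g (target 160.8 g)
  ZrO2: 53.13·0.6734 = 35.78 g (target 35.78 g)
  SiO2: 268.4·0.6304 + 53.13·0.3256 = 186.5 g (target 186.5 g)
Glass-mass sanity pass: total charge less LOI = 500.0 g (summing oxide targets gives 500.0 g; against the stated basis, 500.0 g — rounding explains the deltas).
Adding the batch up: Σ batch = 523.8 g; Σ batch·LOI gives LOI loss = 23.74 g; as yield: glass ÷ batch → 95.47%.

Batch per 500.0 g enamel:
  dead-burnt magnesia: 76.03 g
  talc: 268.4 g
  zircon sand: 53.13 g
  zinc white: 85.52 g
  barium carbonate: 40.69 g
Total batch = 523.8 g; LOI loss = 23.74 g; yield = 95.47%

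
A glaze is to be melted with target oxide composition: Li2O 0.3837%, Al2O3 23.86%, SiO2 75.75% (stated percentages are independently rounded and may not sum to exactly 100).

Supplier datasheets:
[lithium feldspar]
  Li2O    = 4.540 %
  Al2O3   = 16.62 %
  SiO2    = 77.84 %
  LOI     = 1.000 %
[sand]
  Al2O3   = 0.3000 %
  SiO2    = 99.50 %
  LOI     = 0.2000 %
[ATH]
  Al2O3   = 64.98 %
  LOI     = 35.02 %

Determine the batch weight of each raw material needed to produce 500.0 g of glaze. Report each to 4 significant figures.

Rounding to 4 significant figures governs every intermediate as printed; every computation carries full precision from start to finish. Each reported result receives exactly one rounding — all derived quantities, including the yield, net glass mass, the totals, three oxide percentages, ignition loss, are recomputed using the weight values on 500.0 g of glass in full float precision as set out in either problem or answer.
Oxide mass targets, per 500.0 g glaze:
  Li2O: 0.3837% × 500.0 = 1.918 g
  Al2O3: 23.86% × 500.0 = 119.3 g
  SiO2: 75.75% × 500.0 = 378.8 g
Mass-balance tally per oxide using the reported weights, against the basis in use (target by target, the sums agree inside rounding margins):
  Li2O: 42.26·0.04540 = 1.919 g (target 1.918 g)
  Al2O3: 42.26·0.1662 + 347.6·0.003000 + 171.2·0.6498 = 119.3 g (target 119.3 g)
  SiO2: 42.26·0.7784 + 347.6·0.9950 = 378.8 g (target 378.8 g)
Glass mass check: the batch minus its LOI: 500.0 g (targets for the oxides total 500.0 g; the stated basis being 500.0 g — a pure rounding effect).
Total batch = Σ batch = 561.1 g; loss to ignition Σ batch·LOI = 61.07 g; yield = glass ÷ total batch = 89.11%.

Batch per 500.0 g glaze:
  lithium feldspar: 42.26 g
  sand: 347.6 g
  ATH: 171.2 g
Total batch = 561.1 g; LOI loss = 61.07 g; yield = 89.11%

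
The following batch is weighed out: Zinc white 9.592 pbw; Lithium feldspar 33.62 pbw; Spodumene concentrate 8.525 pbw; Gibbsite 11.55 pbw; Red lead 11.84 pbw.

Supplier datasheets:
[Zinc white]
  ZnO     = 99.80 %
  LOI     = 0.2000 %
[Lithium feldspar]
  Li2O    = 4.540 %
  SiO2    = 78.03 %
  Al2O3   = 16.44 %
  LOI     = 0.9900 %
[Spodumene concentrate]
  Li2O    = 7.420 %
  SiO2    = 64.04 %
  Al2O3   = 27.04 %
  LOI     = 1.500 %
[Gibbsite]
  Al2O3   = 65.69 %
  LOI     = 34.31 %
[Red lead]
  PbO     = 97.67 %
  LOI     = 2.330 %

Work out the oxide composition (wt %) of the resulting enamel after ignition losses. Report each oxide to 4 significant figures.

Glass mass = 70.41 pbw (batch 75.13 − LOI 4.719).
Composition: Li2O 3.066%, ZnO 13.60%, SiO2 45.01%, Al2O3 21.90%, PbO 16.42%

All internal work keeps full float precision through the solve. Values along the way are printed, with 4-significant-figure rounding, as written; every reported figure is rounded only once — derived quantities are computed from the batch weights for 70.41 pbw of glass in full float precision (the five compositions, totals, net glass mass, LOI, yield) exactly as printed in the problem or answer text.
Delivered oxide masses:
  Li2O: 33.62·0.04540 + 8.525·0.07420 = 2.159 pbw
  ZnO: 9.592·0.9980 = 9.573 pbw
  SiO2: 33.62·0.7803 + 8.525·0.6404 = 31.69 pbw
  Al2O3: 33.62·0.1644 + 8.525·0.2704 + 11.55·0.6569 = 15.42 pbw
  PbO: 11.84·0.9767 = 11.56 pbw
LOI: 9.592·0.002000 + 33.62·0.009900 + 8.525·0.01500 + 11.55·0.3431 + 11.84·0.02330 = 4.719 pbw
batch − LOI leaves glass = 75.13 − 4.719 = 70.41 pbw (matching Σ of the oxides)
percent by weight: oxide/glass ×100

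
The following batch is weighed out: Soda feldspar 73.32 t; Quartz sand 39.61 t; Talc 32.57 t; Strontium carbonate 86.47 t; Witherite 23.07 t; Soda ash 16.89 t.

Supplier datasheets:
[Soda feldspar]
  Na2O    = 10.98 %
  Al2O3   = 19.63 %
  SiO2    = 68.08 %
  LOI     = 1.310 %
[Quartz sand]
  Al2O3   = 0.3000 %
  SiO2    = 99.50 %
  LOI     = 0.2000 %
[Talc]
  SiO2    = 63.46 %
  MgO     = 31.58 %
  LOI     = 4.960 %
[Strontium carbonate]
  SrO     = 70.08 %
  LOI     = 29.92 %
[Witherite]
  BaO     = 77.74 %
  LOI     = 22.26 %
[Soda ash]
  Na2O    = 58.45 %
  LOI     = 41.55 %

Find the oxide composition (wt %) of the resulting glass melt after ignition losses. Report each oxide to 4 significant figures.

Glass mass = 231.2 t (batch 271.9 − LOI 40.68).
Composition: SrO 26.20%, Na2O 7.750%, Al2O3 6.275%, SiO2 47.57%, MgO 4.448%, BaO 7.756%

Mid-chain values appear (rounded to 4 significant figures) when written out. Every computation holds full precision all the way through — each reported figure is rounded exactly once — all derived quantities are computed starting from the weights per 231.2 t of glass at exact precision (yield, the totals, six oxide percentages, ignition loss, net glass mass), as given in the question or the answer.
Per-oxide mass from batch:
  SrO: 86.47·0.7008 = 60.60 t
  Na2O: 73.32·0.1098 + 16.89·0.5845 = 17.92 t
  Al2O3: 73.32·0.1963 + 39.61·0.003000 = 14.51 t
  SiO2: 73.32·0.6808 + 39.61·0.9950 + 32.57·0.6346 = 110.0 t
  MgO: 32.57·0.3158 = 10.29 t
  BaO: 23.07·0.7774 = 17.93 t
LOI: 73.32·0.01310 + 39.61·0.002000 + 32.57·0.04960 + 86.47·0.2992 + 23.07·0.2226 + 16.89·0.4155 = 40.68 t
batch − LOI leaves glass = 271.9 − 40.68 = 231.2 t (= the summed oxide contributions)
percent share: oxide ÷ glass, ×100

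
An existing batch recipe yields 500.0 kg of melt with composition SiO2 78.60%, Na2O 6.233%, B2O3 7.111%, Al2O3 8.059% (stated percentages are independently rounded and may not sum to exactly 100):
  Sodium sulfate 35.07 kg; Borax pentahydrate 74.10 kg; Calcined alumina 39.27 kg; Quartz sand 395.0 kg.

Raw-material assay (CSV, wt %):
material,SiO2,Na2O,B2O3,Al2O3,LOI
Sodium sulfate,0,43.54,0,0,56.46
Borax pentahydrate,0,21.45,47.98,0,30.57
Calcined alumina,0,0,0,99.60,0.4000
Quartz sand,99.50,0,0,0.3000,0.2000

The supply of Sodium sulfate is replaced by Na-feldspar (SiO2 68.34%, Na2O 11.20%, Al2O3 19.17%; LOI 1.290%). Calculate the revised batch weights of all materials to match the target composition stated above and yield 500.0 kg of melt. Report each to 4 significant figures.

Revised batch per 500.0 kg melt:
  Na-feldspar: 136.3 kg
  Borax pentahydrate: 74.10 kg
  Calcined alumina: 13.31 kg
  Quartz sand: 301.3 kg
Total batch = 525.0 kg; LOI loss = 25.07 kg

Mid-chain values are printed with 4-significant-digit rounding at each printed step — every computation carries exact precision from start to finish — each reported result is rounded just once; derived quantities (four oxide percentages, the totals, ignition loss, the yield, glass mass) are carried in exact precision from the batch weights at 500.0 kg of glass as they appear in the problem or the answer.
Per-oxide target masses for 500.0 kg melt:
  SiO2: 78.60% × 500.0 = 393.0 kg
  Na2O: 6.233% × 500.0 = 31.16 kg
  B2O3: 7.111% × 500.0 = 35.56 kg
  Al2O3: 8.059% × 500.0 = 40.29 kg
Mass-balance tally per oxide on the weights just shown, per the basis as stated (every target is met by its sum given rounding of the digits):
  SiO2: 136.3·0.6834 + 301.3·0.9950 = 392.9 kg (target 393.0 kg)
  Na2O: 136.3·0.1120 + 74.10·0.2145 = 31.16 kg (target 31.16 kg)
  B2O3: 74.10·0.4798 = 35.55 kg (target 35.56 kg)
  Al2O3: 136.3·0.1917 + 13.31·0.9960 + 301.3·0.003000 = 40.29 kg (target 40.29 kg)
Glass-mass sanity pass: total charge less LOI = 499.9 kg (oxide target masses add up to 500.0 kg; with the basis standing at 500.0 kg — any gap is answer rounding).
Summing the batch: Σ batch = 525.0 kg; ignition loss, Σ(batch × LOI) = 25.07 kg; yield = glass ÷ total batch = 95.23%.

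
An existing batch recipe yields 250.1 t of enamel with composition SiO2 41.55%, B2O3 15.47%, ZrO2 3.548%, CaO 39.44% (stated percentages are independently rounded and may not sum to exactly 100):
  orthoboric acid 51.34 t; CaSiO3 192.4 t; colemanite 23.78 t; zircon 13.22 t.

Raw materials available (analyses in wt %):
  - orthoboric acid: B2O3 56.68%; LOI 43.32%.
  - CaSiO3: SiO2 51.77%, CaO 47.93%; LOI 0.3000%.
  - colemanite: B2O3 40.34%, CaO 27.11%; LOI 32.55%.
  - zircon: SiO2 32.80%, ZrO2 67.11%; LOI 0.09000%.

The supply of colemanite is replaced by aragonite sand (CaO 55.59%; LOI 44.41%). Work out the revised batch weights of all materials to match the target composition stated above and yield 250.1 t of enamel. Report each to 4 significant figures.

Full float precision is maintained from first step to last. Values along the way are displayed (rounded to four significant digits) in the printout — exactly one rounding lands on each reported result — the derived quantities are re-derived in exact precision (the four compositions, yield, net glass mass, the totals, LOI) using the weight values at 250.1 t of glass, exactly as shown in the question or the answer.
The oxide mass targets at 250.1 t enamel:
  SiO2: 41.55% × 250.1 = 103.9 t
  B2O3: 15.47% × 250.1 = 38.69 t
  ZrO2: 3.548% × 250.1 = 8.874 t
  CaO: 39.44% × 250.1 = 98.64 t
A balance pass over the oxides, applying the batch weights above, relative to the basis at hand (delivered sums recover each target given rounding of the digits):
  SiO2: 192.4·0.5177 + 13.22·0.3280 = 103.9 t (target 103.9 t)
  B2O3: 68.26·0.5668 = 38.69 t (target 38.69 t)
  ZrO2: 13.22·0.6711 = 8.872 t (target 8.874 t)
  CaO: 192.4·0.4793 + 11.60·0.5559 = 98.67 t (target 98.64 t)
Glass-mass sanity pass: batch total minus LOI = 250.2 t (summing oxide targets gives 250.1 t; against the stated basis, 250.1 t — gaps are rounding artifacts).
Adding the batch up: Σ batch = 285.5 t; ignition loss, Σ(batch × LOI) = 35.31 t; glass ÷ batch gives a yield of 87.63%.

Revised batch per 250.1 t enamel:
  orthoboric acid: 68.26 t
  CaSiO3: 192.4 t
  aragonite sand: 11.60 t
  zircon: 13.22 t
Total batch = 285.5 t; LOI loss = 35.31 t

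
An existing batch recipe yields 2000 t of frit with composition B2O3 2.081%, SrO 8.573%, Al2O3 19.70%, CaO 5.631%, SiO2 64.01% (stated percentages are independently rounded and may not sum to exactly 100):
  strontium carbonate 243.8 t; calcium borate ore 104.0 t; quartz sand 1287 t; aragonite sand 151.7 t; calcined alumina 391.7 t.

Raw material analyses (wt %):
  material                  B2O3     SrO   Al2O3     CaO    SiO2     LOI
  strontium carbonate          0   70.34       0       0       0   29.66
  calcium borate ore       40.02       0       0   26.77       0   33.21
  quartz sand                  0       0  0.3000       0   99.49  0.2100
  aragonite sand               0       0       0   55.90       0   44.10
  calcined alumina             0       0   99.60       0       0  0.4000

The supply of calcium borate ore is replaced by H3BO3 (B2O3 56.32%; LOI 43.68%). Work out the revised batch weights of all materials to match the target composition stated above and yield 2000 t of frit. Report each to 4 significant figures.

Revised batch per 2000 t frit:
  strontium carbonate: 243.8 t
  H3BO3: 73.90 t
  quartz sand: 1287 t
  aragonite sand: 201.5 t
  calcined alumina: 391.7 t
Total batch = 2198 t; LOI loss = 197.7 t

The working math maintains exact precision at all times; in-progress results are shown rounded to four significant digits when written out; every reported result takes a single rounding. All derived quantities are carried in full float precision (glass mass, ignition loss, the five compositions, yield, totals) from the batch weights for 2000 t of glass, as set out in the question or the answer.
The oxide mass targets at 2000 t frit:
  B2O3: 2.081% × 2000 = 41.62 t
  SrO: 8.573% × 2000 = 171.5 t
  Al2O3: 19.70% × 2000 = 394.0 t
  CaO: 5.631% × 2000 = 112.6 t
  SiO2: 64.01% × 2000 = 1280 t
Mass-balance tally per oxide applying the batch weights above, versus the basis set out (sum by sum, the targets are met net of answer rounding effects):
  B2O3: 73.90·0.5632 = 41.62 t (target 41.62 t)
  SrO: 243.8·0.7034 = 171.5 t (target 171.5 t)
  Al2O3: 1287·0.003000 + 391.7·0.9960 = 394.0 t (target 394.0 t)
  CaO: 201.5·0.5590 = 112.6 t (target 112.6 t)
  SiO2: 1287·0.9949 = 1280 t (target 1280 t)
Mass balance on the glass: net batch after ignition = 2000 t (oxide target masses add up to 2000 t; stated basis 2000 t — any gap is answer rounding).
Whole-batch sum: Σ batch = 2198 t; the LOI term Σ batch·LOI equals 197.7 t; glass ÷ batch gives a yield of 91.00%.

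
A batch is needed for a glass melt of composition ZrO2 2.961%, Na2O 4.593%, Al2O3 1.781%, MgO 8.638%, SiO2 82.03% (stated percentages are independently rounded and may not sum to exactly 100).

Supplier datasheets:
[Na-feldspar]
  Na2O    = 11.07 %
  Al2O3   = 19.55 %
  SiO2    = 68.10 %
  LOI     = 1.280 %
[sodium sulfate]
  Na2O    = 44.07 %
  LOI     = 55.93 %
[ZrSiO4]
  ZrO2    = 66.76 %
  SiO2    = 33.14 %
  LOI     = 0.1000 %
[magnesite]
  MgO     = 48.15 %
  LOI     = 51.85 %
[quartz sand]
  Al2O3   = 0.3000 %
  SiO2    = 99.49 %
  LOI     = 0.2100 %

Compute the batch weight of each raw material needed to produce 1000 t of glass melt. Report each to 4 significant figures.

Mid-chain values are shown, with 4-significant-figure rounding, when written out. The working math carries full precision at each step. Every reported figure is rounded once only. All derived quantities, including the five compositions, ignition loss, glass mass, the totals, the yield, are recomputed from the batch weights per 1000 t of glass at exact precision as given in either problem or answer.
Oxide mass targets, per 1000 t glass melt:
  ZrO2: 2.961% × 1000 = 29.61 t
  Na2O: 4.593% × 1000 = 45.93 t
  Al2O3: 1.781% × 1000 = 17.81 t
  MgO: 8.638% × 1000 = 86.38 t
  SiO2: 82.03% × 1000 = 820.3 t
Oxide-by-oxide audit from the weights as reported, per the basis as stated (sums match the target masses exact up to rounding of places):
  ZrO2: 44.35·0.6676 = 29.61 t (target 29.61 t)
  Na2O: 79.51·0.1107 + 84.25·0.4407 = 45.93 t (target 45.93 t)
  Al2O3: 79.51·0.1955 + 755.3·0.003000 = 17.81 t (target 17.81 t)
  MgO: 179.4·0.4815 = 86.38 t (target 86.38 t)
  SiO2: 79.51·0.6810 + 44.35·0.3314 + 755.3·0.9949 = 820.3 t (target 820.3 t)
Glass-mass bookkeeping: batch Σ − ignition loss = 1000 t (oxide target masses add up to 1000 t; the stated basis being 1000 t — differing by rounding only).
Whole-batch sum: Σ batch = 1143 t; LOI loss = Σ batch·LOI = 142.8 t; as yield: glass ÷ batch → 87.51%.

Batch per 1000 t glass melt:
  Na-feldspar: 79.51 t
  sodium sulfate: 84.25 t
  ZrSiO4: 44.35 t
  magnesite: 179.4 t
  quartz sand: 755.3 t
Total batch = 1143 t; LOI loss = 142.8 t; yield = 87.51%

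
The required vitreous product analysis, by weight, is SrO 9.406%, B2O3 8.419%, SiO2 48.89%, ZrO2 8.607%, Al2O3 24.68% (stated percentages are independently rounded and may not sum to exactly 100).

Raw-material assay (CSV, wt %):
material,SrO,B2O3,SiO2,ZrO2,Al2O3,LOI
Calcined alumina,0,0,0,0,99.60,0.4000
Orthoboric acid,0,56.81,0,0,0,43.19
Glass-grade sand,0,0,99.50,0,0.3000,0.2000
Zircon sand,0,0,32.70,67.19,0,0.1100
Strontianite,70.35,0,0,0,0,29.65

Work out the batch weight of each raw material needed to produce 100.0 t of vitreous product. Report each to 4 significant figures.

Each numeric step carries exact precision end to end; mid-chain values are shown rounded to 4 significant figures alongside each step — every reported figure takes a single rounding — the derived quantities, which include the five compositions, the totals, ignition loss, yield, net glass mass, are re-derived in full float precision, exactly as printed in the question or the answer, starting from the weights per 100.0 t of glass.
Target masses of each oxide per 100.0 t vitreous product:
  SrO: 9.406% × 100.0 = 9.406 t
  B2O3: 8.419% × 100.0 = 8.419 t
  SiO2: 48.89% × 100.0 = 48.89 t
  ZrO2: 8.607% × 100.0 = 8.607 t
  Al2O3: 24.68% × 100.0 = 24.68 t
Sums-versus-targets review given the weights on record, versus the basis set out (sums match the target masses modulo rounding of the values):
  SrO: 13.37·0.7035 = 9.406 t (target 9.406 t)
  B2O3: 14.82·0.5681 = 8.419 t (target 8.419 t)
  SiO2: 44.93·0.9950 + 12.81·0.3270 = 48.89 t (target 48.89 t)
  ZrO2: 12.81·0.6719 = 8.607 t (target 8.607 t)
  Al2O3: 24.64·0.9960 + 44.93·0.003000 = 24.68 t (target 24.68 t)
The glass-mass cross-check: batch Σ − ignition loss = 100.0 t (per-oxide target masses sum to 100.0 t; basis as stated: 100.0 t — differing by rounding only).
Summing the batch: Σ batch = 110.6 t; loss to ignition Σ batch·LOI = 10.57 t; yield, glass over the total, = 90.44%.

Batch per 100.0 t vitreous product:
  Calcined alumina: 24.64 t
  Orthoboric acid: 14.82 t
  Glass-grade sand: 44.93 t
  Zircon sand: 12.81 t
  Strontianite: 13.37 t
Total batch = 110.6 t; LOI loss = 10.57 t; yield = 90.44%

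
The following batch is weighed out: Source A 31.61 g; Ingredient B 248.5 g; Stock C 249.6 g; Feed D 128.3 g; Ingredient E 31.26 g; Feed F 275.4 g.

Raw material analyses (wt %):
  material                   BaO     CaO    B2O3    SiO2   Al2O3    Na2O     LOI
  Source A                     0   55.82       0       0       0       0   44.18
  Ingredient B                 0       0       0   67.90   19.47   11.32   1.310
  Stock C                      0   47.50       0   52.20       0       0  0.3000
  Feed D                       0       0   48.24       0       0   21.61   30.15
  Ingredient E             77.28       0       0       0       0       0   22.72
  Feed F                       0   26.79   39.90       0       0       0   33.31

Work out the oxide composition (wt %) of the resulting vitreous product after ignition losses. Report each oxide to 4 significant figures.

Values along the way appear (rounded to four significant digits) alongside each step. Each numeric step holds full precision through every step. Every reported value carries a single rounding; derived quantities, including six oxide percentages, the yield, LOI, net glass mass, totals, are rebuilt from the weighed amounts on 809.2 g of glass at full precision exactly as printed in the question or the answer.
Mass of each oxide from the mix:
  BaO: 31.26·0.7728 = 24.16 g
  CaO: 31.61·0.5582 + 249.6·0.4750 + 275.4·0.2679 = 210.0 g
  B2O3: 128.3·0.4824 + 275.4·0.3990 = 171.8 g
  SiO2: 248.5·0.6790 + 249.6·0.5220 = 299.0 g
  Al2O3: 248.5·0.1947 = 48.38 g
  Na2O: 248.5·0.1132 + 128.3·0.2161 = 55.86 g
LOI: 31.61·0.4418 + 248.5·0.01310 + 249.6·0.003000 + 128.3·0.3015 + 31.26·0.2272 + 275.4·0.3331 = 155.5 g
The glass mass, total less LOI, = 964.7 − 155.5 = 809.2 g (equal to the oxide-mass sum)
wt % = 100 × oxide mass / glass mass

Glass mass = 809.2 g (batch 964.7 − LOI 155.5).
Composition: BaO 2.985%, CaO 25.95%, B2O3 21.23%, SiO2 36.95%, Al2O3 5.979%, Na2O 6.903%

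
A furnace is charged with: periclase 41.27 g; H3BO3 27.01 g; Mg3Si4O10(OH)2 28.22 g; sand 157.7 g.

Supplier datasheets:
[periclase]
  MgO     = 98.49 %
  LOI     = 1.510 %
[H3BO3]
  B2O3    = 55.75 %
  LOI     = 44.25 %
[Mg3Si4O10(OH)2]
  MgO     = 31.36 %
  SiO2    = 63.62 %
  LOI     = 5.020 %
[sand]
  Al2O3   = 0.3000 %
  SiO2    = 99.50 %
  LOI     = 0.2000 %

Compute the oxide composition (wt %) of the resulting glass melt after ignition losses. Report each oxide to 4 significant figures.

Glass mass = 239.9 g (batch 254.2 − LOI 14.31).
Composition: Al2O3 0.1972%, MgO 20.63%, SiO2 72.89%, B2O3 6.277%

Intermediates appear rounded off to 4 significant figures on the page — each numeric step holds full float precision at each step. A single rounding completes every reported result — the derived quantities, which include yield, the totals, LOI, four oxide percentages, net glass mass, are re-derived in exact precision, exactly as shown in question or answer, from the batch weights for 239.9 g of glass.
Per-oxide mass from batch:
  Al2O3: 157.7·0.003000 = 0.4731 g
  MgO: 41.27·0.9849 + 28.22·0.3136 = 49.50 g
  SiO2: 28.22·0.6362 + 157.7·0.9950 = 174.9 g
  B2O3: 27.01·0.5575 = 15.06 g
LOI: 41.27·0.01510 + 27.01·0.4425 + 28.22·0.05020 + 157.7·0.002000 = 14.31 g
Net of LOI, the glass mass = 254.2 − 14.31 = 239.9 g (the oxide masses sum to this)
percent share: oxide ÷ glass, ×100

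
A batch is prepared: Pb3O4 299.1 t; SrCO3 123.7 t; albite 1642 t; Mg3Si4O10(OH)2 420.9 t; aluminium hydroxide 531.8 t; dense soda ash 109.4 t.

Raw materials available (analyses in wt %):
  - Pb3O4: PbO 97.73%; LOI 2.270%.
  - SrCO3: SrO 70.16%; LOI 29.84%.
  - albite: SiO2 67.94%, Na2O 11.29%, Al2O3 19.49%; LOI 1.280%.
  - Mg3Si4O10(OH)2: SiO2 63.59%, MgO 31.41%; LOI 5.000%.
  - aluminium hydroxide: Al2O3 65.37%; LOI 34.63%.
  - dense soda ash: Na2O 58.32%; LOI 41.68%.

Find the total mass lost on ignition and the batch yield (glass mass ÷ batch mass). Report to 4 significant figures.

LOI loss = 315.5 t; glass = 2811 t; yield = 89.91%

Every computation maintains exact precision at every stage; values along the way are shown, rounded to 4 significant figures, at each printed step. Each reported figure takes exactly one rounding — the derived quantities, which include LOI, totals, glass mass, yield, the six compositions, are rebuilt in exact precision, as quoted within either problem or answer, from the weighed amounts at 2811 t of glass.
Each material's LOI contribution:
  Pb3O4: 299.1 × 0.02270 = 6.790 t
  SrCO3: 123.7 × 0.2984 = 36.91 t
  albite: 1642 × 0.01280 = 21.02 t
  Mg3Si4O10(OH)2: 420.9 × 0.05000 = 21.05 t
  aluminium hydroxide: 531.8 × 0.3463 = 184.2 t
  dense soda ash: 109.4 × 0.4168 = 45.60 t
Total LOI = 315.5 t
Glass = batch − LOI = 3127 − 315.5 = 2811 t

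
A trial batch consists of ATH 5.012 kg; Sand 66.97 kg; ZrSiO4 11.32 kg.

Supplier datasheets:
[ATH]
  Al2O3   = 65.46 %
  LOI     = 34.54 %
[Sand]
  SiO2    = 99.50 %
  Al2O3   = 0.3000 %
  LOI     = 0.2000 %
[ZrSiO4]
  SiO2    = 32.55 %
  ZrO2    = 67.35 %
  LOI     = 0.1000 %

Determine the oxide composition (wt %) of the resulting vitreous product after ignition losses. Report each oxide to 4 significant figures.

Glass mass = 81.43 kg (batch 83.30 − LOI 1.876).
Composition: SiO2 86.36%, Al2O3 4.276%, ZrO2 9.363%

Values along the way appear (rounded to four significant figures) on the page. Every computation runs at exact precision all the way through. Each reported figure carries a single rounding — all derived quantities are re-derived using the weight values for 81.43 kg of glass at exact precision (yield, LOI, the totals, the three compositions, glass mass), exactly as printed in either problem or answer.
What the batch supplies per oxide:
  SiO2: 66.97·0.9950 + 11.32·0.3255 = 70.32 kg
  Al2O3: 5.012·0.6546 + 66.97·0.003000 = 3.482 kg
  ZrO2: 11.32·0.6735 = 7.624 kg
LOI: 5.012·0.3454 + 66.97·0.002000 + 11.32·0.001000 = 1.876 kg
Net of LOI, the glass mass = 83.30 − 1.876 = 81.43 kg (matching Σ of the oxides)
oxide / glass × 100 gives the wt %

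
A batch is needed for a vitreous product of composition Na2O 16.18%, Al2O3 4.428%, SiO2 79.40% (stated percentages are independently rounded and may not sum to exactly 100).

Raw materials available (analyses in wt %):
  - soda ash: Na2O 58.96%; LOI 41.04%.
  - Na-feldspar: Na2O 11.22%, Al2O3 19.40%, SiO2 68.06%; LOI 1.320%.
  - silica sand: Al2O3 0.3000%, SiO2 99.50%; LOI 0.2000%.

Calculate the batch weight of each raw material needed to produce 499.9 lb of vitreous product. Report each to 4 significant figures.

Batch per 499.9 lb vitreous product:
  soda ash: 116.4 lb
  Na-feldspar: 109.1 lb
  silica sand: 324.3 lb
Total batch = 549.8 lb; LOI loss = 49.86 lb; yield = 90.93%

The whole derivation runs at full float precision at every stage. Working values are shown, with 4-significant-figure rounding, on the page; every reported value undergoes a single rounding; derived quantities (the yield, the totals, glass mass, LOI, three oxide percentages) are computed using the weight values for 499.9 lb of glass at full precision, as written in either problem or answer.
The oxide mass targets at 499.9 lb vitreous product:
  Na2O: 16.18% × 499.9 = 80.88 lb
  Al2O3: 4.428% × 499.9 = 22.14 lb
  SiO2: 79.40% × 499.9 = 396.9 lb
Checking each oxide sum given the weights on record, under the basis named above (target by target, the sums agree up to rounding of the answer):
  Na2O: 116.4·0.5896 + 109.1·0.1122 = 80.87 lb (target 80.88 lb)
  Al2O3: 109.1·0.1940 + 324.3·0.003000 = 22.14 lb (target 22.14 lb)
  SiO2: 109.1·0.6806 + 324.3·0.9950 = 396.9 lb (target 396.9 lb)
Auditing the glass mass value: total batch − LOI = 499.9 lb (per-oxide target masses sum to 499.9 lb; versus the stated basis of 499.9 lb — deltas are rounding alone).
Summing the batch: Σ batch = 549.8 lb; loss to ignition Σ batch·LOI = 49.86 lb; glass ÷ batch gives a yield of 90.93%.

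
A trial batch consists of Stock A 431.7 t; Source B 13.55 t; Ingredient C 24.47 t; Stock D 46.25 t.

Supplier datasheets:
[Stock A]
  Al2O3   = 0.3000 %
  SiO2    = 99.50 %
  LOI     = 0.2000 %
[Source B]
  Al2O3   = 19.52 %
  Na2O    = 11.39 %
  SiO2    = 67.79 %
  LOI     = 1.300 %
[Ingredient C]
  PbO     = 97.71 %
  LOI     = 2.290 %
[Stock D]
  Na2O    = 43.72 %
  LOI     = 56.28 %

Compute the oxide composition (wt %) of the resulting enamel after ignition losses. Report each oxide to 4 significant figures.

Glass mass = 488.3 t (batch 516.0 − LOI 27.63).
Composition: Al2O3 0.8068%, PbO 4.896%, Na2O 4.457%, SiO2 89.84%

Mid-chain values are displayed (rounded to 4 significant digits) when written out; all arithmetic runs at full precision at every stage; a single rounding finalizes each reported number; the derived quantities are rebuilt in full float precision (LOI, totals, the yield, net glass mass, the four compositions) from the weighed amounts on 488.3 t of glass as quoted within the problem or the answer.
Oxide masses out of the charge:
  Al2O3: 431.7·0.003000 + 13.55·0.1952 = 3.940 t
  PbO: 24.47·0.9771 = 23.91 t
  Na2O: 13.55·0.1139 + 46.25·0.4372 = 21.76 t
  SiO2: 431.7·0.9950 + 13.55·0.6779 = 438.7 t
LOI: 431.7·0.002000 + 13.55·0.01300 + 24.47·0.02290 + 46.25·0.5628 = 27.63 t
Resulting glass, batch − LOI: 516.0 − 27.63 = 488.3 t (consistent with Σ oxide mass)
wt %: oxide over glass, times 100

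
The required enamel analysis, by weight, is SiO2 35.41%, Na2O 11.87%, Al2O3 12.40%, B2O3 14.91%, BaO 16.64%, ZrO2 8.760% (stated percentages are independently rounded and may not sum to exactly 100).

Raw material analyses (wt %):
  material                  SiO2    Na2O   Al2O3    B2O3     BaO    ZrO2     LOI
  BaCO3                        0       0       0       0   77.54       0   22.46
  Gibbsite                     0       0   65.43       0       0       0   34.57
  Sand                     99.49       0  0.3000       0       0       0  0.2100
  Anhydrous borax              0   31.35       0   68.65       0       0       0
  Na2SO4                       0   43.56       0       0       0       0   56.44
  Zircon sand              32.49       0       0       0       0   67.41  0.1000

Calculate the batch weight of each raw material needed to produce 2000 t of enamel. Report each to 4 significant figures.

Batch per 2000 t enamel:
  BaCO3: 429.2 t
  Gibbsite: 376.2 t
  Sand: 627.0 t
  Anhydrous borax: 434.4 t
  Na2SO4: 232.4 t
  Zircon sand: 259.9 t
Total batch = 2359 t; LOI loss = 359.2 t; yield = 84.77%

Intermediates are displayed rounded to 4 significant digits in the printout — all arithmetic maintains full precision at each step — each reported value is rounded a single time — derived quantities (glass mass, LOI, six oxide percentages, the yield, the totals) are carried from the weighed amounts for 2000 t of glass in full float precision exactly as printed in either problem or answer.
Target masses of each oxide per 2000 t enamel:
  SiO2: 35.41% × 2000 = 708.2 t
  Na2O: 11.87% × 2000 = 237.4 t
  Al2O3: 12.40% × 2000 = 248.0 t
  B2O3: 14.91% × 2000 = 298.2 t
  BaO: 16.64% × 2000 = 332.8 t
  ZrO2: 8.760% × 2000 = 175.2 t
Oxide-by-oxide audit from the weights as reported, versus the basis set out (sums match the target masses modulo rounding of the values):
  SiO2: 627.0·0.9949 + 259.9·0.3249 = 708.2 t (target 708.2 t)
  Na2O: 434.4·0.3135 + 232.4·0.4356 = 237.4 t (target 237.4 t)
  Al2O3: 376.2·0.6543 + 627.0·0.003000 = 248.0 t (target 248.0 t)
  B2O3: 434.4·0.6865 = 298.2 t (target 298.2 t)
  BaO: 429.2·0.7754 = 332.8 t (target 332.8 t)
  ZrO2: 259.9·0.6741 = 175.2 t (target 175.2 t)
Consistency of the glass mass: total batch − LOI = 2000 t (the Σ of target masses is 2000 t; with the basis standing at 2000 t — differing by rounding only).
Adding the batch up: Σ batch = 2359 t; LOI loss = Σ batch·LOI = 359.2 t; the yield ratio, glass ÷ batch: 84.77%.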